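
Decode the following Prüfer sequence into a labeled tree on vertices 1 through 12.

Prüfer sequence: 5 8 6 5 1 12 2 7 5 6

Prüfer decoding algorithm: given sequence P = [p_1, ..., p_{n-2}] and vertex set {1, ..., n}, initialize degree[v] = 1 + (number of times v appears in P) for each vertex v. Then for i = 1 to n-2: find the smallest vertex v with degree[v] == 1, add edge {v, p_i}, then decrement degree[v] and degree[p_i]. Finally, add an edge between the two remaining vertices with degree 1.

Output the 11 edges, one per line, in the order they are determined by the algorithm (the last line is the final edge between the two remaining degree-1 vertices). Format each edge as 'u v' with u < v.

Answer: 3 5
4 8
6 8
5 9
1 10
1 12
2 11
2 7
5 7
5 6
6 12

Derivation:
Initial degrees: {1:2, 2:2, 3:1, 4:1, 5:4, 6:3, 7:2, 8:2, 9:1, 10:1, 11:1, 12:2}
Step 1: smallest deg-1 vertex = 3, p_1 = 5. Add edge {3,5}. Now deg[3]=0, deg[5]=3.
Step 2: smallest deg-1 vertex = 4, p_2 = 8. Add edge {4,8}. Now deg[4]=0, deg[8]=1.
Step 3: smallest deg-1 vertex = 8, p_3 = 6. Add edge {6,8}. Now deg[8]=0, deg[6]=2.
Step 4: smallest deg-1 vertex = 9, p_4 = 5. Add edge {5,9}. Now deg[9]=0, deg[5]=2.
Step 5: smallest deg-1 vertex = 10, p_5 = 1. Add edge {1,10}. Now deg[10]=0, deg[1]=1.
Step 6: smallest deg-1 vertex = 1, p_6 = 12. Add edge {1,12}. Now deg[1]=0, deg[12]=1.
Step 7: smallest deg-1 vertex = 11, p_7 = 2. Add edge {2,11}. Now deg[11]=0, deg[2]=1.
Step 8: smallest deg-1 vertex = 2, p_8 = 7. Add edge {2,7}. Now deg[2]=0, deg[7]=1.
Step 9: smallest deg-1 vertex = 7, p_9 = 5. Add edge {5,7}. Now deg[7]=0, deg[5]=1.
Step 10: smallest deg-1 vertex = 5, p_10 = 6. Add edge {5,6}. Now deg[5]=0, deg[6]=1.
Final: two remaining deg-1 vertices are 6, 12. Add edge {6,12}.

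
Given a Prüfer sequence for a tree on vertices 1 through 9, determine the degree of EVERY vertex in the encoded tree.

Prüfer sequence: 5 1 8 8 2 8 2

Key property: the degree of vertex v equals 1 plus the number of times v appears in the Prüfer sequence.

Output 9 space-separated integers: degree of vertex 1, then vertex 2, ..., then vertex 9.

Answer: 2 3 1 1 2 1 1 4 1

Derivation:
p_1 = 5: count[5] becomes 1
p_2 = 1: count[1] becomes 1
p_3 = 8: count[8] becomes 1
p_4 = 8: count[8] becomes 2
p_5 = 2: count[2] becomes 1
p_6 = 8: count[8] becomes 3
p_7 = 2: count[2] becomes 2
Degrees (1 + count): deg[1]=1+1=2, deg[2]=1+2=3, deg[3]=1+0=1, deg[4]=1+0=1, deg[5]=1+1=2, deg[6]=1+0=1, deg[7]=1+0=1, deg[8]=1+3=4, deg[9]=1+0=1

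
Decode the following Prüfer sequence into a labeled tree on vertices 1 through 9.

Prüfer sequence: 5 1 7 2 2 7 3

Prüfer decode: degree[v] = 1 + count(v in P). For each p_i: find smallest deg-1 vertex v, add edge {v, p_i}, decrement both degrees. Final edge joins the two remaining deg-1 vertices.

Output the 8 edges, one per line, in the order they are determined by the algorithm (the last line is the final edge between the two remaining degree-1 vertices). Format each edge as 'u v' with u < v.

Initial degrees: {1:2, 2:3, 3:2, 4:1, 5:2, 6:1, 7:3, 8:1, 9:1}
Step 1: smallest deg-1 vertex = 4, p_1 = 5. Add edge {4,5}. Now deg[4]=0, deg[5]=1.
Step 2: smallest deg-1 vertex = 5, p_2 = 1. Add edge {1,5}. Now deg[5]=0, deg[1]=1.
Step 3: smallest deg-1 vertex = 1, p_3 = 7. Add edge {1,7}. Now deg[1]=0, deg[7]=2.
Step 4: smallest deg-1 vertex = 6, p_4 = 2. Add edge {2,6}. Now deg[6]=0, deg[2]=2.
Step 5: smallest deg-1 vertex = 8, p_5 = 2. Add edge {2,8}. Now deg[8]=0, deg[2]=1.
Step 6: smallest deg-1 vertex = 2, p_6 = 7. Add edge {2,7}. Now deg[2]=0, deg[7]=1.
Step 7: smallest deg-1 vertex = 7, p_7 = 3. Add edge {3,7}. Now deg[7]=0, deg[3]=1.
Final: two remaining deg-1 vertices are 3, 9. Add edge {3,9}.

Answer: 4 5
1 5
1 7
2 6
2 8
2 7
3 7
3 9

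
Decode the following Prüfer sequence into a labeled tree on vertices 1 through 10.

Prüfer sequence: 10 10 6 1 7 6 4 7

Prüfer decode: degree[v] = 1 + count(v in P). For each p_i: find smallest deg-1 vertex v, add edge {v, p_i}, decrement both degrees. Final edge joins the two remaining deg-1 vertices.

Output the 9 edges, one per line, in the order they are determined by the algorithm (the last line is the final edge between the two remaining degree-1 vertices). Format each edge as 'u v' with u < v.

Answer: 2 10
3 10
5 6
1 8
1 7
6 9
4 6
4 7
7 10

Derivation:
Initial degrees: {1:2, 2:1, 3:1, 4:2, 5:1, 6:3, 7:3, 8:1, 9:1, 10:3}
Step 1: smallest deg-1 vertex = 2, p_1 = 10. Add edge {2,10}. Now deg[2]=0, deg[10]=2.
Step 2: smallest deg-1 vertex = 3, p_2 = 10. Add edge {3,10}. Now deg[3]=0, deg[10]=1.
Step 3: smallest deg-1 vertex = 5, p_3 = 6. Add edge {5,6}. Now deg[5]=0, deg[6]=2.
Step 4: smallest deg-1 vertex = 8, p_4 = 1. Add edge {1,8}. Now deg[8]=0, deg[1]=1.
Step 5: smallest deg-1 vertex = 1, p_5 = 7. Add edge {1,7}. Now deg[1]=0, deg[7]=2.
Step 6: smallest deg-1 vertex = 9, p_6 = 6. Add edge {6,9}. Now deg[9]=0, deg[6]=1.
Step 7: smallest deg-1 vertex = 6, p_7 = 4. Add edge {4,6}. Now deg[6]=0, deg[4]=1.
Step 8: smallest deg-1 vertex = 4, p_8 = 7. Add edge {4,7}. Now deg[4]=0, deg[7]=1.
Final: two remaining deg-1 vertices are 7, 10. Add edge {7,10}.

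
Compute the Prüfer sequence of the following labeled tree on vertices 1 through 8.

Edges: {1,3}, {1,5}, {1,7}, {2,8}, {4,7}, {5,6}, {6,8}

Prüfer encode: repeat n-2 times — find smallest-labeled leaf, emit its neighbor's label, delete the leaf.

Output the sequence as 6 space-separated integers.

Answer: 8 1 7 1 5 6

Derivation:
Step 1: leaves = {2,3,4}. Remove smallest leaf 2, emit neighbor 8.
Step 2: leaves = {3,4,8}. Remove smallest leaf 3, emit neighbor 1.
Step 3: leaves = {4,8}. Remove smallest leaf 4, emit neighbor 7.
Step 4: leaves = {7,8}. Remove smallest leaf 7, emit neighbor 1.
Step 5: leaves = {1,8}. Remove smallest leaf 1, emit neighbor 5.
Step 6: leaves = {5,8}. Remove smallest leaf 5, emit neighbor 6.
Done: 2 vertices remain (6, 8). Sequence = [8 1 7 1 5 6]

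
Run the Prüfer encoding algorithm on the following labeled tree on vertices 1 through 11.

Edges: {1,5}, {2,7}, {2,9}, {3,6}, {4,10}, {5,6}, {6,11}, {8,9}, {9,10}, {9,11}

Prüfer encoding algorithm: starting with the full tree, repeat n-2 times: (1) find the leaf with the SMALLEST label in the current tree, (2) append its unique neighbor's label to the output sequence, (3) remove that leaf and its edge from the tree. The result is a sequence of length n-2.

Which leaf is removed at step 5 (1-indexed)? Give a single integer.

Step 1: current leaves = {1,3,4,7,8}. Remove leaf 1 (neighbor: 5).
Step 2: current leaves = {3,4,5,7,8}. Remove leaf 3 (neighbor: 6).
Step 3: current leaves = {4,5,7,8}. Remove leaf 4 (neighbor: 10).
Step 4: current leaves = {5,7,8,10}. Remove leaf 5 (neighbor: 6).
Step 5: current leaves = {6,7,8,10}. Remove leaf 6 (neighbor: 11).

Answer: 6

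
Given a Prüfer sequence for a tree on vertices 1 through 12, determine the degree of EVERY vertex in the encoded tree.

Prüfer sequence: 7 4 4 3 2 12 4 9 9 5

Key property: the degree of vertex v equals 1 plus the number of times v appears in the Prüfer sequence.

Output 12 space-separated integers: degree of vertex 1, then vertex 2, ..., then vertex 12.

p_1 = 7: count[7] becomes 1
p_2 = 4: count[4] becomes 1
p_3 = 4: count[4] becomes 2
p_4 = 3: count[3] becomes 1
p_5 = 2: count[2] becomes 1
p_6 = 12: count[12] becomes 1
p_7 = 4: count[4] becomes 3
p_8 = 9: count[9] becomes 1
p_9 = 9: count[9] becomes 2
p_10 = 5: count[5] becomes 1
Degrees (1 + count): deg[1]=1+0=1, deg[2]=1+1=2, deg[3]=1+1=2, deg[4]=1+3=4, deg[5]=1+1=2, deg[6]=1+0=1, deg[7]=1+1=2, deg[8]=1+0=1, deg[9]=1+2=3, deg[10]=1+0=1, deg[11]=1+0=1, deg[12]=1+1=2

Answer: 1 2 2 4 2 1 2 1 3 1 1 2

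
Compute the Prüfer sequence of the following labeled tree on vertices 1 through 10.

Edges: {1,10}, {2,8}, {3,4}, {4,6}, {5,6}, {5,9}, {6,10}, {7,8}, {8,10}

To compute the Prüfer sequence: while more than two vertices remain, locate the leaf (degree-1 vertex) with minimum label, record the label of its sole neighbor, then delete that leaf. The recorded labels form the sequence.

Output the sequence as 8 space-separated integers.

Answer: 10 8 4 6 8 10 5 6

Derivation:
Step 1: leaves = {1,2,3,7,9}. Remove smallest leaf 1, emit neighbor 10.
Step 2: leaves = {2,3,7,9}. Remove smallest leaf 2, emit neighbor 8.
Step 3: leaves = {3,7,9}. Remove smallest leaf 3, emit neighbor 4.
Step 4: leaves = {4,7,9}. Remove smallest leaf 4, emit neighbor 6.
Step 5: leaves = {7,9}. Remove smallest leaf 7, emit neighbor 8.
Step 6: leaves = {8,9}. Remove smallest leaf 8, emit neighbor 10.
Step 7: leaves = {9,10}. Remove smallest leaf 9, emit neighbor 5.
Step 8: leaves = {5,10}. Remove smallest leaf 5, emit neighbor 6.
Done: 2 vertices remain (6, 10). Sequence = [10 8 4 6 8 10 5 6]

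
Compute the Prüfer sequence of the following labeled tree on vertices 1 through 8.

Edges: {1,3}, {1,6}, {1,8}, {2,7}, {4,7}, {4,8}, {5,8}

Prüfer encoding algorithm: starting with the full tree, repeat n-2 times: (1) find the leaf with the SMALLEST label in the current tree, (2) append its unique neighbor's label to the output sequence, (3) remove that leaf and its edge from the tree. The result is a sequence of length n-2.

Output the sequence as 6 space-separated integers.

Step 1: leaves = {2,3,5,6}. Remove smallest leaf 2, emit neighbor 7.
Step 2: leaves = {3,5,6,7}. Remove smallest leaf 3, emit neighbor 1.
Step 3: leaves = {5,6,7}. Remove smallest leaf 5, emit neighbor 8.
Step 4: leaves = {6,7}. Remove smallest leaf 6, emit neighbor 1.
Step 5: leaves = {1,7}. Remove smallest leaf 1, emit neighbor 8.
Step 6: leaves = {7,8}. Remove smallest leaf 7, emit neighbor 4.
Done: 2 vertices remain (4, 8). Sequence = [7 1 8 1 8 4]

Answer: 7 1 8 1 8 4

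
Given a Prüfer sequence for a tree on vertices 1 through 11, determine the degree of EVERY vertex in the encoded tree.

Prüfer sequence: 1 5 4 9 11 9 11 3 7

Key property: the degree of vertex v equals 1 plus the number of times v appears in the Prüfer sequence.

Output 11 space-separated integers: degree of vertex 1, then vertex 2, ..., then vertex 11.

Answer: 2 1 2 2 2 1 2 1 3 1 3

Derivation:
p_1 = 1: count[1] becomes 1
p_2 = 5: count[5] becomes 1
p_3 = 4: count[4] becomes 1
p_4 = 9: count[9] becomes 1
p_5 = 11: count[11] becomes 1
p_6 = 9: count[9] becomes 2
p_7 = 11: count[11] becomes 2
p_8 = 3: count[3] becomes 1
p_9 = 7: count[7] becomes 1
Degrees (1 + count): deg[1]=1+1=2, deg[2]=1+0=1, deg[3]=1+1=2, deg[4]=1+1=2, deg[5]=1+1=2, deg[6]=1+0=1, deg[7]=1+1=2, deg[8]=1+0=1, deg[9]=1+2=3, deg[10]=1+0=1, deg[11]=1+2=3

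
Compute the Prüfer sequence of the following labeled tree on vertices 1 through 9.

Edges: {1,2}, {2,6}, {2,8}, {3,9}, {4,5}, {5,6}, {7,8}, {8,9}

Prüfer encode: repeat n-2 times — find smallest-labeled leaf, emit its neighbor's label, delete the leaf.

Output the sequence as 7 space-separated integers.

Answer: 2 9 5 6 2 8 8

Derivation:
Step 1: leaves = {1,3,4,7}. Remove smallest leaf 1, emit neighbor 2.
Step 2: leaves = {3,4,7}. Remove smallest leaf 3, emit neighbor 9.
Step 3: leaves = {4,7,9}. Remove smallest leaf 4, emit neighbor 5.
Step 4: leaves = {5,7,9}. Remove smallest leaf 5, emit neighbor 6.
Step 5: leaves = {6,7,9}. Remove smallest leaf 6, emit neighbor 2.
Step 6: leaves = {2,7,9}. Remove smallest leaf 2, emit neighbor 8.
Step 7: leaves = {7,9}. Remove smallest leaf 7, emit neighbor 8.
Done: 2 vertices remain (8, 9). Sequence = [2 9 5 6 2 8 8]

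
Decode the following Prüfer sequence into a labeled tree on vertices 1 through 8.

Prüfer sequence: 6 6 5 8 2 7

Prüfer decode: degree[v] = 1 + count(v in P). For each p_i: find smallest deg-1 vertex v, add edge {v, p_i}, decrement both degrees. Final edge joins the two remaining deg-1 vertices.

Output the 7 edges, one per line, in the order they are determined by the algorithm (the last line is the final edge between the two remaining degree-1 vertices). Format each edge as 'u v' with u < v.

Initial degrees: {1:1, 2:2, 3:1, 4:1, 5:2, 6:3, 7:2, 8:2}
Step 1: smallest deg-1 vertex = 1, p_1 = 6. Add edge {1,6}. Now deg[1]=0, deg[6]=2.
Step 2: smallest deg-1 vertex = 3, p_2 = 6. Add edge {3,6}. Now deg[3]=0, deg[6]=1.
Step 3: smallest deg-1 vertex = 4, p_3 = 5. Add edge {4,5}. Now deg[4]=0, deg[5]=1.
Step 4: smallest deg-1 vertex = 5, p_4 = 8. Add edge {5,8}. Now deg[5]=0, deg[8]=1.
Step 5: smallest deg-1 vertex = 6, p_5 = 2. Add edge {2,6}. Now deg[6]=0, deg[2]=1.
Step 6: smallest deg-1 vertex = 2, p_6 = 7. Add edge {2,7}. Now deg[2]=0, deg[7]=1.
Final: two remaining deg-1 vertices are 7, 8. Add edge {7,8}.

Answer: 1 6
3 6
4 5
5 8
2 6
2 7
7 8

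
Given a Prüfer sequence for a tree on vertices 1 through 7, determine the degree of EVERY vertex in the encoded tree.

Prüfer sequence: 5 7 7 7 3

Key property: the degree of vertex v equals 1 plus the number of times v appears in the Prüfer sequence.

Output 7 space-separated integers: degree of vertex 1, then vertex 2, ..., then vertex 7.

Answer: 1 1 2 1 2 1 4

Derivation:
p_1 = 5: count[5] becomes 1
p_2 = 7: count[7] becomes 1
p_3 = 7: count[7] becomes 2
p_4 = 7: count[7] becomes 3
p_5 = 3: count[3] becomes 1
Degrees (1 + count): deg[1]=1+0=1, deg[2]=1+0=1, deg[3]=1+1=2, deg[4]=1+0=1, deg[5]=1+1=2, deg[6]=1+0=1, deg[7]=1+3=4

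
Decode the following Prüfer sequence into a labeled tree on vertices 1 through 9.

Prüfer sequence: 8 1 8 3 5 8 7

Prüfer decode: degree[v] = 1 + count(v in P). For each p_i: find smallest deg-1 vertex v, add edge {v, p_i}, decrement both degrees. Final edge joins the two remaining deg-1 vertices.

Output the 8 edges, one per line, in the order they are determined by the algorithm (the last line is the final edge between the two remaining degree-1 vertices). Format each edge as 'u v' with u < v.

Initial degrees: {1:2, 2:1, 3:2, 4:1, 5:2, 6:1, 7:2, 8:4, 9:1}
Step 1: smallest deg-1 vertex = 2, p_1 = 8. Add edge {2,8}. Now deg[2]=0, deg[8]=3.
Step 2: smallest deg-1 vertex = 4, p_2 = 1. Add edge {1,4}. Now deg[4]=0, deg[1]=1.
Step 3: smallest deg-1 vertex = 1, p_3 = 8. Add edge {1,8}. Now deg[1]=0, deg[8]=2.
Step 4: smallest deg-1 vertex = 6, p_4 = 3. Add edge {3,6}. Now deg[6]=0, deg[3]=1.
Step 5: smallest deg-1 vertex = 3, p_5 = 5. Add edge {3,5}. Now deg[3]=0, deg[5]=1.
Step 6: smallest deg-1 vertex = 5, p_6 = 8. Add edge {5,8}. Now deg[5]=0, deg[8]=1.
Step 7: smallest deg-1 vertex = 8, p_7 = 7. Add edge {7,8}. Now deg[8]=0, deg[7]=1.
Final: two remaining deg-1 vertices are 7, 9. Add edge {7,9}.

Answer: 2 8
1 4
1 8
3 6
3 5
5 8
7 8
7 9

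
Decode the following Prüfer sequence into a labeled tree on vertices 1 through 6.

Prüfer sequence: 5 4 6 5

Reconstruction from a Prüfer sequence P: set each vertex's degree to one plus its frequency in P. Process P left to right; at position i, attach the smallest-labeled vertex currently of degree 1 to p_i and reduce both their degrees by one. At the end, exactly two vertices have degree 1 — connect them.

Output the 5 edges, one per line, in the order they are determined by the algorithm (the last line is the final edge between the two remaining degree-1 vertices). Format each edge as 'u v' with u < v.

Initial degrees: {1:1, 2:1, 3:1, 4:2, 5:3, 6:2}
Step 1: smallest deg-1 vertex = 1, p_1 = 5. Add edge {1,5}. Now deg[1]=0, deg[5]=2.
Step 2: smallest deg-1 vertex = 2, p_2 = 4. Add edge {2,4}. Now deg[2]=0, deg[4]=1.
Step 3: smallest deg-1 vertex = 3, p_3 = 6. Add edge {3,6}. Now deg[3]=0, deg[6]=1.
Step 4: smallest deg-1 vertex = 4, p_4 = 5. Add edge {4,5}. Now deg[4]=0, deg[5]=1.
Final: two remaining deg-1 vertices are 5, 6. Add edge {5,6}.

Answer: 1 5
2 4
3 6
4 5
5 6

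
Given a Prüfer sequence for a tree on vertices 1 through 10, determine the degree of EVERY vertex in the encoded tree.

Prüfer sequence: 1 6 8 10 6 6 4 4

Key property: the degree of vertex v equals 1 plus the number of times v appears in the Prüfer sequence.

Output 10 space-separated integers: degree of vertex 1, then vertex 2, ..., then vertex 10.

p_1 = 1: count[1] becomes 1
p_2 = 6: count[6] becomes 1
p_3 = 8: count[8] becomes 1
p_4 = 10: count[10] becomes 1
p_5 = 6: count[6] becomes 2
p_6 = 6: count[6] becomes 3
p_7 = 4: count[4] becomes 1
p_8 = 4: count[4] becomes 2
Degrees (1 + count): deg[1]=1+1=2, deg[2]=1+0=1, deg[3]=1+0=1, deg[4]=1+2=3, deg[5]=1+0=1, deg[6]=1+3=4, deg[7]=1+0=1, deg[8]=1+1=2, deg[9]=1+0=1, deg[10]=1+1=2

Answer: 2 1 1 3 1 4 1 2 1 2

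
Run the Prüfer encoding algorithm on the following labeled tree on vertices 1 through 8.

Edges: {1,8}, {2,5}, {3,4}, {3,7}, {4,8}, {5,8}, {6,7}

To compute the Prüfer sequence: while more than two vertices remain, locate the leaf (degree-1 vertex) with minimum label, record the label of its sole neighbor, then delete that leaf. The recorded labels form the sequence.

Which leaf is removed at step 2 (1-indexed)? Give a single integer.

Step 1: current leaves = {1,2,6}. Remove leaf 1 (neighbor: 8).
Step 2: current leaves = {2,6}. Remove leaf 2 (neighbor: 5).

Answer: 2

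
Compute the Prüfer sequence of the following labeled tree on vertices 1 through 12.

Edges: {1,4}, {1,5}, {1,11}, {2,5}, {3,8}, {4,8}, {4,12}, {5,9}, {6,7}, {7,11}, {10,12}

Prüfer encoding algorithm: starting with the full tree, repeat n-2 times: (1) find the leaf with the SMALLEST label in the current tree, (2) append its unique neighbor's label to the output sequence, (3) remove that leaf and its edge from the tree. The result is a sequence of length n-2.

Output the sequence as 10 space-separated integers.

Step 1: leaves = {2,3,6,9,10}. Remove smallest leaf 2, emit neighbor 5.
Step 2: leaves = {3,6,9,10}. Remove smallest leaf 3, emit neighbor 8.
Step 3: leaves = {6,8,9,10}. Remove smallest leaf 6, emit neighbor 7.
Step 4: leaves = {7,8,9,10}. Remove smallest leaf 7, emit neighbor 11.
Step 5: leaves = {8,9,10,11}. Remove smallest leaf 8, emit neighbor 4.
Step 6: leaves = {9,10,11}. Remove smallest leaf 9, emit neighbor 5.
Step 7: leaves = {5,10,11}. Remove smallest leaf 5, emit neighbor 1.
Step 8: leaves = {10,11}. Remove smallest leaf 10, emit neighbor 12.
Step 9: leaves = {11,12}. Remove smallest leaf 11, emit neighbor 1.
Step 10: leaves = {1,12}. Remove smallest leaf 1, emit neighbor 4.
Done: 2 vertices remain (4, 12). Sequence = [5 8 7 11 4 5 1 12 1 4]

Answer: 5 8 7 11 4 5 1 12 1 4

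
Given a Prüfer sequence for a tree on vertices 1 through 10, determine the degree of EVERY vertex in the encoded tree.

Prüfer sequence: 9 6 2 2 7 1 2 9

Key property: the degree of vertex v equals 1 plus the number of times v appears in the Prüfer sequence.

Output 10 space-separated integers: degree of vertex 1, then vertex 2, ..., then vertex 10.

p_1 = 9: count[9] becomes 1
p_2 = 6: count[6] becomes 1
p_3 = 2: count[2] becomes 1
p_4 = 2: count[2] becomes 2
p_5 = 7: count[7] becomes 1
p_6 = 1: count[1] becomes 1
p_7 = 2: count[2] becomes 3
p_8 = 9: count[9] becomes 2
Degrees (1 + count): deg[1]=1+1=2, deg[2]=1+3=4, deg[3]=1+0=1, deg[4]=1+0=1, deg[5]=1+0=1, deg[6]=1+1=2, deg[7]=1+1=2, deg[8]=1+0=1, deg[9]=1+2=3, deg[10]=1+0=1

Answer: 2 4 1 1 1 2 2 1 3 1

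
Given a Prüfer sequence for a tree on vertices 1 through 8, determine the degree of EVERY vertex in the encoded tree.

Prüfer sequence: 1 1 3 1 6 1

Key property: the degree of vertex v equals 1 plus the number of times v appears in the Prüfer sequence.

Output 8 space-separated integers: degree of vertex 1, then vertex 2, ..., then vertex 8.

p_1 = 1: count[1] becomes 1
p_2 = 1: count[1] becomes 2
p_3 = 3: count[3] becomes 1
p_4 = 1: count[1] becomes 3
p_5 = 6: count[6] becomes 1
p_6 = 1: count[1] becomes 4
Degrees (1 + count): deg[1]=1+4=5, deg[2]=1+0=1, deg[3]=1+1=2, deg[4]=1+0=1, deg[5]=1+0=1, deg[6]=1+1=2, deg[7]=1+0=1, deg[8]=1+0=1

Answer: 5 1 2 1 1 2 1 1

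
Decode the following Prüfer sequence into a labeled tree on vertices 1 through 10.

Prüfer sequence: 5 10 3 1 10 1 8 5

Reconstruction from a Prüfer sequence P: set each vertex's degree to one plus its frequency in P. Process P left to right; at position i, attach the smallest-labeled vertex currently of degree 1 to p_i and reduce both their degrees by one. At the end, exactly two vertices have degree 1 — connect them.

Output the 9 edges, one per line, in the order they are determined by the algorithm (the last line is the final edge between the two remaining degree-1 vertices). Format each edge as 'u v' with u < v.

Answer: 2 5
4 10
3 6
1 3
7 10
1 9
1 8
5 8
5 10

Derivation:
Initial degrees: {1:3, 2:1, 3:2, 4:1, 5:3, 6:1, 7:1, 8:2, 9:1, 10:3}
Step 1: smallest deg-1 vertex = 2, p_1 = 5. Add edge {2,5}. Now deg[2]=0, deg[5]=2.
Step 2: smallest deg-1 vertex = 4, p_2 = 10. Add edge {4,10}. Now deg[4]=0, deg[10]=2.
Step 3: smallest deg-1 vertex = 6, p_3 = 3. Add edge {3,6}. Now deg[6]=0, deg[3]=1.
Step 4: smallest deg-1 vertex = 3, p_4 = 1. Add edge {1,3}. Now deg[3]=0, deg[1]=2.
Step 5: smallest deg-1 vertex = 7, p_5 = 10. Add edge {7,10}. Now deg[7]=0, deg[10]=1.
Step 6: smallest deg-1 vertex = 9, p_6 = 1. Add edge {1,9}. Now deg[9]=0, deg[1]=1.
Step 7: smallest deg-1 vertex = 1, p_7 = 8. Add edge {1,8}. Now deg[1]=0, deg[8]=1.
Step 8: smallest deg-1 vertex = 8, p_8 = 5. Add edge {5,8}. Now deg[8]=0, deg[5]=1.
Final: two remaining deg-1 vertices are 5, 10. Add edge {5,10}.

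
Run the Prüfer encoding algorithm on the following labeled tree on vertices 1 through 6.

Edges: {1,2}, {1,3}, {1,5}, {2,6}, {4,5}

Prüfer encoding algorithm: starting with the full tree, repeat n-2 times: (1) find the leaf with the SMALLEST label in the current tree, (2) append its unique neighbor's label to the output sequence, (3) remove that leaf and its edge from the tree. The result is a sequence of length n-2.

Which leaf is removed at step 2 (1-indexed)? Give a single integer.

Step 1: current leaves = {3,4,6}. Remove leaf 3 (neighbor: 1).
Step 2: current leaves = {4,6}. Remove leaf 4 (neighbor: 5).

Answer: 4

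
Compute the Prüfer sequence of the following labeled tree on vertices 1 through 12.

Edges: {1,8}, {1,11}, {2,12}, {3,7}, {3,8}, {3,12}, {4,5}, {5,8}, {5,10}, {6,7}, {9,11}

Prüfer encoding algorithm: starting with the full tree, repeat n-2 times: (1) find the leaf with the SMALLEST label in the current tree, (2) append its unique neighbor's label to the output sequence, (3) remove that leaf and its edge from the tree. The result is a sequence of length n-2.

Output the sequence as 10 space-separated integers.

Answer: 12 5 7 3 11 5 8 1 8 3

Derivation:
Step 1: leaves = {2,4,6,9,10}. Remove smallest leaf 2, emit neighbor 12.
Step 2: leaves = {4,6,9,10,12}. Remove smallest leaf 4, emit neighbor 5.
Step 3: leaves = {6,9,10,12}. Remove smallest leaf 6, emit neighbor 7.
Step 4: leaves = {7,9,10,12}. Remove smallest leaf 7, emit neighbor 3.
Step 5: leaves = {9,10,12}. Remove smallest leaf 9, emit neighbor 11.
Step 6: leaves = {10,11,12}. Remove smallest leaf 10, emit neighbor 5.
Step 7: leaves = {5,11,12}. Remove smallest leaf 5, emit neighbor 8.
Step 8: leaves = {11,12}. Remove smallest leaf 11, emit neighbor 1.
Step 9: leaves = {1,12}. Remove smallest leaf 1, emit neighbor 8.
Step 10: leaves = {8,12}. Remove smallest leaf 8, emit neighbor 3.
Done: 2 vertices remain (3, 12). Sequence = [12 5 7 3 11 5 8 1 8 3]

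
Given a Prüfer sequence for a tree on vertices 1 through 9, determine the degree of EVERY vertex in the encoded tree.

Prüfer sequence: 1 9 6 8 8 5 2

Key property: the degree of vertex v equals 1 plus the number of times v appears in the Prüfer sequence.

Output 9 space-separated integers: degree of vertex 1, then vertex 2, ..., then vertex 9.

Answer: 2 2 1 1 2 2 1 3 2

Derivation:
p_1 = 1: count[1] becomes 1
p_2 = 9: count[9] becomes 1
p_3 = 6: count[6] becomes 1
p_4 = 8: count[8] becomes 1
p_5 = 8: count[8] becomes 2
p_6 = 5: count[5] becomes 1
p_7 = 2: count[2] becomes 1
Degrees (1 + count): deg[1]=1+1=2, deg[2]=1+1=2, deg[3]=1+0=1, deg[4]=1+0=1, deg[5]=1+1=2, deg[6]=1+1=2, deg[7]=1+0=1, deg[8]=1+2=3, deg[9]=1+1=2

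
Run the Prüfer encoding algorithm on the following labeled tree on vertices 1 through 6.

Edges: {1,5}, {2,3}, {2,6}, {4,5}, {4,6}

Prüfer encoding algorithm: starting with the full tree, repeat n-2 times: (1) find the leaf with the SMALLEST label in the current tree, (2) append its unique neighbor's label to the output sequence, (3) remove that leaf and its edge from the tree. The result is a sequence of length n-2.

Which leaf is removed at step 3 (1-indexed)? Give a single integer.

Step 1: current leaves = {1,3}. Remove leaf 1 (neighbor: 5).
Step 2: current leaves = {3,5}. Remove leaf 3 (neighbor: 2).
Step 3: current leaves = {2,5}. Remove leaf 2 (neighbor: 6).

Answer: 2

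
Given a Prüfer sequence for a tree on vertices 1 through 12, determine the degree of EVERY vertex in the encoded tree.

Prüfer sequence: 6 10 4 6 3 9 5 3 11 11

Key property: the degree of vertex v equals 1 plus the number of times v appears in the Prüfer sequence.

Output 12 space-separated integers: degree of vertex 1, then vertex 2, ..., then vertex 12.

p_1 = 6: count[6] becomes 1
p_2 = 10: count[10] becomes 1
p_3 = 4: count[4] becomes 1
p_4 = 6: count[6] becomes 2
p_5 = 3: count[3] becomes 1
p_6 = 9: count[9] becomes 1
p_7 = 5: count[5] becomes 1
p_8 = 3: count[3] becomes 2
p_9 = 11: count[11] becomes 1
p_10 = 11: count[11] becomes 2
Degrees (1 + count): deg[1]=1+0=1, deg[2]=1+0=1, deg[3]=1+2=3, deg[4]=1+1=2, deg[5]=1+1=2, deg[6]=1+2=3, deg[7]=1+0=1, deg[8]=1+0=1, deg[9]=1+1=2, deg[10]=1+1=2, deg[11]=1+2=3, deg[12]=1+0=1

Answer: 1 1 3 2 2 3 1 1 2 2 3 1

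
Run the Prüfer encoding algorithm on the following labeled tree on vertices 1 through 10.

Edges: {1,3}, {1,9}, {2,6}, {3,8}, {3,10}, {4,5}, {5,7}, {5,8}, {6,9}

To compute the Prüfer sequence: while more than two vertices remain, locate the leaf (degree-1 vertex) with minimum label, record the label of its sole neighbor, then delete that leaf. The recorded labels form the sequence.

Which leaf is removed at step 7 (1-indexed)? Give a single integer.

Answer: 9

Derivation:
Step 1: current leaves = {2,4,7,10}. Remove leaf 2 (neighbor: 6).
Step 2: current leaves = {4,6,7,10}. Remove leaf 4 (neighbor: 5).
Step 3: current leaves = {6,7,10}. Remove leaf 6 (neighbor: 9).
Step 4: current leaves = {7,9,10}. Remove leaf 7 (neighbor: 5).
Step 5: current leaves = {5,9,10}. Remove leaf 5 (neighbor: 8).
Step 6: current leaves = {8,9,10}. Remove leaf 8 (neighbor: 3).
Step 7: current leaves = {9,10}. Remove leaf 9 (neighbor: 1).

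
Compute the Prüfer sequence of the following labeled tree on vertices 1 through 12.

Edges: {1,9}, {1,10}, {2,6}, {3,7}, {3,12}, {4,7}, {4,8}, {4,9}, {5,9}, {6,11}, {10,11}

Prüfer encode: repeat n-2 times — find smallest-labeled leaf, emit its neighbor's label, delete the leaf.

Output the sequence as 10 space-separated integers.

Step 1: leaves = {2,5,8,12}. Remove smallest leaf 2, emit neighbor 6.
Step 2: leaves = {5,6,8,12}. Remove smallest leaf 5, emit neighbor 9.
Step 3: leaves = {6,8,12}. Remove smallest leaf 6, emit neighbor 11.
Step 4: leaves = {8,11,12}. Remove smallest leaf 8, emit neighbor 4.
Step 5: leaves = {11,12}. Remove smallest leaf 11, emit neighbor 10.
Step 6: leaves = {10,12}. Remove smallest leaf 10, emit neighbor 1.
Step 7: leaves = {1,12}. Remove smallest leaf 1, emit neighbor 9.
Step 8: leaves = {9,12}. Remove smallest leaf 9, emit neighbor 4.
Step 9: leaves = {4,12}. Remove smallest leaf 4, emit neighbor 7.
Step 10: leaves = {7,12}. Remove smallest leaf 7, emit neighbor 3.
Done: 2 vertices remain (3, 12). Sequence = [6 9 11 4 10 1 9 4 7 3]

Answer: 6 9 11 4 10 1 9 4 7 3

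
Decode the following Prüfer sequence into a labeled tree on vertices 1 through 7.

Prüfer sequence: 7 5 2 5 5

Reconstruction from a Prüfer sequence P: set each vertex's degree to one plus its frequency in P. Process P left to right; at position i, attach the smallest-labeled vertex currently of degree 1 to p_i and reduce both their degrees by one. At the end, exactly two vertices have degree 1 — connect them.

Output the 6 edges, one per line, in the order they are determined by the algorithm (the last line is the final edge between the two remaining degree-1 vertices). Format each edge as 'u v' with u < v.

Answer: 1 7
3 5
2 4
2 5
5 6
5 7

Derivation:
Initial degrees: {1:1, 2:2, 3:1, 4:1, 5:4, 6:1, 7:2}
Step 1: smallest deg-1 vertex = 1, p_1 = 7. Add edge {1,7}. Now deg[1]=0, deg[7]=1.
Step 2: smallest deg-1 vertex = 3, p_2 = 5. Add edge {3,5}. Now deg[3]=0, deg[5]=3.
Step 3: smallest deg-1 vertex = 4, p_3 = 2. Add edge {2,4}. Now deg[4]=0, deg[2]=1.
Step 4: smallest deg-1 vertex = 2, p_4 = 5. Add edge {2,5}. Now deg[2]=0, deg[5]=2.
Step 5: smallest deg-1 vertex = 6, p_5 = 5. Add edge {5,6}. Now deg[6]=0, deg[5]=1.
Final: two remaining deg-1 vertices are 5, 7. Add edge {5,7}.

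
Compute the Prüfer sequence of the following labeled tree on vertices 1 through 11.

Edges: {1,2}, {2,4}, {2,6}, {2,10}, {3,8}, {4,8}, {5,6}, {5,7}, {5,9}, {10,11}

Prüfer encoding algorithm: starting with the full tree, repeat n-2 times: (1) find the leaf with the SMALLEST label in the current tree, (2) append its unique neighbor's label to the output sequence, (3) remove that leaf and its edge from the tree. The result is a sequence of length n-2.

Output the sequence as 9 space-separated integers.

Answer: 2 8 5 4 2 5 6 2 10

Derivation:
Step 1: leaves = {1,3,7,9,11}. Remove smallest leaf 1, emit neighbor 2.
Step 2: leaves = {3,7,9,11}. Remove smallest leaf 3, emit neighbor 8.
Step 3: leaves = {7,8,9,11}. Remove smallest leaf 7, emit neighbor 5.
Step 4: leaves = {8,9,11}. Remove smallest leaf 8, emit neighbor 4.
Step 5: leaves = {4,9,11}. Remove smallest leaf 4, emit neighbor 2.
Step 6: leaves = {9,11}. Remove smallest leaf 9, emit neighbor 5.
Step 7: leaves = {5,11}. Remove smallest leaf 5, emit neighbor 6.
Step 8: leaves = {6,11}. Remove smallest leaf 6, emit neighbor 2.
Step 9: leaves = {2,11}. Remove smallest leaf 2, emit neighbor 10.
Done: 2 vertices remain (10, 11). Sequence = [2 8 5 4 2 5 6 2 10]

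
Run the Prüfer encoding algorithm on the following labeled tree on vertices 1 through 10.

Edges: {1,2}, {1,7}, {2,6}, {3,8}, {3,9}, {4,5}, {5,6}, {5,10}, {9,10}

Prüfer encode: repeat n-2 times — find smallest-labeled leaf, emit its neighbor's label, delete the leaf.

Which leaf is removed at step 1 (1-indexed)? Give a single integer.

Answer: 4

Derivation:
Step 1: current leaves = {4,7,8}. Remove leaf 4 (neighbor: 5).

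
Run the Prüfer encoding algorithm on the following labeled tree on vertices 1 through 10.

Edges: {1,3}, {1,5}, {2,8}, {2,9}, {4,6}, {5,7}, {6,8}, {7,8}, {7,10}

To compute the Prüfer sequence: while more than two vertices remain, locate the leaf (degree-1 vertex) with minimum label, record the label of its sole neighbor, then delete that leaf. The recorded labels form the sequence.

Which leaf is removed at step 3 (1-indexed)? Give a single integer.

Step 1: current leaves = {3,4,9,10}. Remove leaf 3 (neighbor: 1).
Step 2: current leaves = {1,4,9,10}. Remove leaf 1 (neighbor: 5).
Step 3: current leaves = {4,5,9,10}. Remove leaf 4 (neighbor: 6).

Answer: 4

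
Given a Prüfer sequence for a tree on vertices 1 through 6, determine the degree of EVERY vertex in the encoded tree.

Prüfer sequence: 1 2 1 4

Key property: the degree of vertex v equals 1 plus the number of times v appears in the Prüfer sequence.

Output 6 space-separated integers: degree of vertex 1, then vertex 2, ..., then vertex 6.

p_1 = 1: count[1] becomes 1
p_2 = 2: count[2] becomes 1
p_3 = 1: count[1] becomes 2
p_4 = 4: count[4] becomes 1
Degrees (1 + count): deg[1]=1+2=3, deg[2]=1+1=2, deg[3]=1+0=1, deg[4]=1+1=2, deg[5]=1+0=1, deg[6]=1+0=1

Answer: 3 2 1 2 1 1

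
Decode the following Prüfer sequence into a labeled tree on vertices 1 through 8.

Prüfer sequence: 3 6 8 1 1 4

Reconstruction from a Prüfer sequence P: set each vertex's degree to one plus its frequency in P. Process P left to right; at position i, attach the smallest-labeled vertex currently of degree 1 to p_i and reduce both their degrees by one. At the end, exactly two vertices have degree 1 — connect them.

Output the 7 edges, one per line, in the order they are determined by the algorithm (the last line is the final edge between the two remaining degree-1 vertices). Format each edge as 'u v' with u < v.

Initial degrees: {1:3, 2:1, 3:2, 4:2, 5:1, 6:2, 7:1, 8:2}
Step 1: smallest deg-1 vertex = 2, p_1 = 3. Add edge {2,3}. Now deg[2]=0, deg[3]=1.
Step 2: smallest deg-1 vertex = 3, p_2 = 6. Add edge {3,6}. Now deg[3]=0, deg[6]=1.
Step 3: smallest deg-1 vertex = 5, p_3 = 8. Add edge {5,8}. Now deg[5]=0, deg[8]=1.
Step 4: smallest deg-1 vertex = 6, p_4 = 1. Add edge {1,6}. Now deg[6]=0, deg[1]=2.
Step 5: smallest deg-1 vertex = 7, p_5 = 1. Add edge {1,7}. Now deg[7]=0, deg[1]=1.
Step 6: smallest deg-1 vertex = 1, p_6 = 4. Add edge {1,4}. Now deg[1]=0, deg[4]=1.
Final: two remaining deg-1 vertices are 4, 8. Add edge {4,8}.

Answer: 2 3
3 6
5 8
1 6
1 7
1 4
4 8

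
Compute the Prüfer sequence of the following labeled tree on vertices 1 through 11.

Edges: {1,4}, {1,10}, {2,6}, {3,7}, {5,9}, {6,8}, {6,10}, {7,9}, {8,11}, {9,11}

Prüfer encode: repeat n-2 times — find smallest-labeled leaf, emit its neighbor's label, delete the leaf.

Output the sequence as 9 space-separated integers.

Step 1: leaves = {2,3,4,5}. Remove smallest leaf 2, emit neighbor 6.
Step 2: leaves = {3,4,5}. Remove smallest leaf 3, emit neighbor 7.
Step 3: leaves = {4,5,7}. Remove smallest leaf 4, emit neighbor 1.
Step 4: leaves = {1,5,7}. Remove smallest leaf 1, emit neighbor 10.
Step 5: leaves = {5,7,10}. Remove smallest leaf 5, emit neighbor 9.
Step 6: leaves = {7,10}. Remove smallest leaf 7, emit neighbor 9.
Step 7: leaves = {9,10}. Remove smallest leaf 9, emit neighbor 11.
Step 8: leaves = {10,11}. Remove smallest leaf 10, emit neighbor 6.
Step 9: leaves = {6,11}. Remove smallest leaf 6, emit neighbor 8.
Done: 2 vertices remain (8, 11). Sequence = [6 7 1 10 9 9 11 6 8]

Answer: 6 7 1 10 9 9 11 6 8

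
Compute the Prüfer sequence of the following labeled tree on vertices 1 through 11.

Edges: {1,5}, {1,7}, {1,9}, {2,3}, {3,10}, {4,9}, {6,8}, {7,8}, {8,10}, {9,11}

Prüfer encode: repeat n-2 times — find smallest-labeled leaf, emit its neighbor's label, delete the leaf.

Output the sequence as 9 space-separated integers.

Step 1: leaves = {2,4,5,6,11}. Remove smallest leaf 2, emit neighbor 3.
Step 2: leaves = {3,4,5,6,11}. Remove smallest leaf 3, emit neighbor 10.
Step 3: leaves = {4,5,6,10,11}. Remove smallest leaf 4, emit neighbor 9.
Step 4: leaves = {5,6,10,11}. Remove smallest leaf 5, emit neighbor 1.
Step 5: leaves = {6,10,11}. Remove smallest leaf 6, emit neighbor 8.
Step 6: leaves = {10,11}. Remove smallest leaf 10, emit neighbor 8.
Step 7: leaves = {8,11}. Remove smallest leaf 8, emit neighbor 7.
Step 8: leaves = {7,11}. Remove smallest leaf 7, emit neighbor 1.
Step 9: leaves = {1,11}. Remove smallest leaf 1, emit neighbor 9.
Done: 2 vertices remain (9, 11). Sequence = [3 10 9 1 8 8 7 1 9]

Answer: 3 10 9 1 8 8 7 1 9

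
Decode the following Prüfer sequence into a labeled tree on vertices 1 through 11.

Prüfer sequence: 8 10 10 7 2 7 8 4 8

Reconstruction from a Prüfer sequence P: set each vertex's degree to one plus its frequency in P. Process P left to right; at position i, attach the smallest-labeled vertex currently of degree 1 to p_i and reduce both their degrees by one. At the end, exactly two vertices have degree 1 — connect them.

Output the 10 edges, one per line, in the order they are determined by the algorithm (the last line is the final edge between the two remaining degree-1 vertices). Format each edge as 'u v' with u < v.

Answer: 1 8
3 10
5 10
6 7
2 9
2 7
7 8
4 10
4 8
8 11

Derivation:
Initial degrees: {1:1, 2:2, 3:1, 4:2, 5:1, 6:1, 7:3, 8:4, 9:1, 10:3, 11:1}
Step 1: smallest deg-1 vertex = 1, p_1 = 8. Add edge {1,8}. Now deg[1]=0, deg[8]=3.
Step 2: smallest deg-1 vertex = 3, p_2 = 10. Add edge {3,10}. Now deg[3]=0, deg[10]=2.
Step 3: smallest deg-1 vertex = 5, p_3 = 10. Add edge {5,10}. Now deg[5]=0, deg[10]=1.
Step 4: smallest deg-1 vertex = 6, p_4 = 7. Add edge {6,7}. Now deg[6]=0, deg[7]=2.
Step 5: smallest deg-1 vertex = 9, p_5 = 2. Add edge {2,9}. Now deg[9]=0, deg[2]=1.
Step 6: smallest deg-1 vertex = 2, p_6 = 7. Add edge {2,7}. Now deg[2]=0, deg[7]=1.
Step 7: smallest deg-1 vertex = 7, p_7 = 8. Add edge {7,8}. Now deg[7]=0, deg[8]=2.
Step 8: smallest deg-1 vertex = 10, p_8 = 4. Add edge {4,10}. Now deg[10]=0, deg[4]=1.
Step 9: smallest deg-1 vertex = 4, p_9 = 8. Add edge {4,8}. Now deg[4]=0, deg[8]=1.
Final: two remaining deg-1 vertices are 8, 11. Add edge {8,11}.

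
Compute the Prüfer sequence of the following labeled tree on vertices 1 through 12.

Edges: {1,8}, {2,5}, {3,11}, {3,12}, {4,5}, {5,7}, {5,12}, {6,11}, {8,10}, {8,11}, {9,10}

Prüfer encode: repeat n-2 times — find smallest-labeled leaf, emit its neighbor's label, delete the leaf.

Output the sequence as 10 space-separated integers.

Step 1: leaves = {1,2,4,6,7,9}. Remove smallest leaf 1, emit neighbor 8.
Step 2: leaves = {2,4,6,7,9}. Remove smallest leaf 2, emit neighbor 5.
Step 3: leaves = {4,6,7,9}. Remove smallest leaf 4, emit neighbor 5.
Step 4: leaves = {6,7,9}. Remove smallest leaf 6, emit neighbor 11.
Step 5: leaves = {7,9}. Remove smallest leaf 7, emit neighbor 5.
Step 6: leaves = {5,9}. Remove smallest leaf 5, emit neighbor 12.
Step 7: leaves = {9,12}. Remove smallest leaf 9, emit neighbor 10.
Step 8: leaves = {10,12}. Remove smallest leaf 10, emit neighbor 8.
Step 9: leaves = {8,12}. Remove smallest leaf 8, emit neighbor 11.
Step 10: leaves = {11,12}. Remove smallest leaf 11, emit neighbor 3.
Done: 2 vertices remain (3, 12). Sequence = [8 5 5 11 5 12 10 8 11 3]

Answer: 8 5 5 11 5 12 10 8 11 3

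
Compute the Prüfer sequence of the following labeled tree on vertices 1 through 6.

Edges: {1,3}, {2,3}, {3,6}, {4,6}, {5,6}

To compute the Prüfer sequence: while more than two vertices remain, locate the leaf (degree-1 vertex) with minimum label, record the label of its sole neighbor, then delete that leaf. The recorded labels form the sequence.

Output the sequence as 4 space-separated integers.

Answer: 3 3 6 6

Derivation:
Step 1: leaves = {1,2,4,5}. Remove smallest leaf 1, emit neighbor 3.
Step 2: leaves = {2,4,5}. Remove smallest leaf 2, emit neighbor 3.
Step 3: leaves = {3,4,5}. Remove smallest leaf 3, emit neighbor 6.
Step 4: leaves = {4,5}. Remove smallest leaf 4, emit neighbor 6.
Done: 2 vertices remain (5, 6). Sequence = [3 3 6 6]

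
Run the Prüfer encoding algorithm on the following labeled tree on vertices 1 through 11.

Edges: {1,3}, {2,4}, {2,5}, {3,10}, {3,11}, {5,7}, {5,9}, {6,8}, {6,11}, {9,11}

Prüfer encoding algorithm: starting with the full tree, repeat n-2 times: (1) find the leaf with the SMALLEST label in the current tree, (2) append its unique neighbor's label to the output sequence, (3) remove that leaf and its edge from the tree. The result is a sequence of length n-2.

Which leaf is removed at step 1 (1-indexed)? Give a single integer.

Answer: 1

Derivation:
Step 1: current leaves = {1,4,7,8,10}. Remove leaf 1 (neighbor: 3).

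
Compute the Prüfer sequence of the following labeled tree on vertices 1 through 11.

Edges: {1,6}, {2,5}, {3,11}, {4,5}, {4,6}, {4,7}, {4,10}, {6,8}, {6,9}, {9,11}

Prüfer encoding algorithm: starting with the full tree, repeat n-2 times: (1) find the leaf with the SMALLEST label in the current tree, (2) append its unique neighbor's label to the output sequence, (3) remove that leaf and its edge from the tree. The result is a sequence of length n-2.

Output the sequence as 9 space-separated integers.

Step 1: leaves = {1,2,3,7,8,10}. Remove smallest leaf 1, emit neighbor 6.
Step 2: leaves = {2,3,7,8,10}. Remove smallest leaf 2, emit neighbor 5.
Step 3: leaves = {3,5,7,8,10}. Remove smallest leaf 3, emit neighbor 11.
Step 4: leaves = {5,7,8,10,11}. Remove smallest leaf 5, emit neighbor 4.
Step 5: leaves = {7,8,10,11}. Remove smallest leaf 7, emit neighbor 4.
Step 6: leaves = {8,10,11}. Remove smallest leaf 8, emit neighbor 6.
Step 7: leaves = {10,11}. Remove smallest leaf 10, emit neighbor 4.
Step 8: leaves = {4,11}. Remove smallest leaf 4, emit neighbor 6.
Step 9: leaves = {6,11}. Remove smallest leaf 6, emit neighbor 9.
Done: 2 vertices remain (9, 11). Sequence = [6 5 11 4 4 6 4 6 9]

Answer: 6 5 11 4 4 6 4 6 9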